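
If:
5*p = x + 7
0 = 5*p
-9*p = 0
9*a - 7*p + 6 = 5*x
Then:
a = -41/9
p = 0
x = -7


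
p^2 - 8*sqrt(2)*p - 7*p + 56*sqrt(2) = (p - 7)*(p - 8*sqrt(2))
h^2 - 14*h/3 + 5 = (h - 3)*(h - 5/3)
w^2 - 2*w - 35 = (w - 7)*(w + 5)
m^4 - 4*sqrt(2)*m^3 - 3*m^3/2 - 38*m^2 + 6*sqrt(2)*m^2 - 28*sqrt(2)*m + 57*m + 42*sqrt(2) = (m - 3/2)*(m - 7*sqrt(2))*(m + sqrt(2))*(m + 2*sqrt(2))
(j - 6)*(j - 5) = j^2 - 11*j + 30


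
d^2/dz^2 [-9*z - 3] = 0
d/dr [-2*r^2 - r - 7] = -4*r - 1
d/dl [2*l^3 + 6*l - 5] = 6*l^2 + 6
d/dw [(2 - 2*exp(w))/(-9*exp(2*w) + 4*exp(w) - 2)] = (-18*exp(2*w) + 36*exp(w) - 4)*exp(w)/(81*exp(4*w) - 72*exp(3*w) + 52*exp(2*w) - 16*exp(w) + 4)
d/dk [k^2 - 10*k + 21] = 2*k - 10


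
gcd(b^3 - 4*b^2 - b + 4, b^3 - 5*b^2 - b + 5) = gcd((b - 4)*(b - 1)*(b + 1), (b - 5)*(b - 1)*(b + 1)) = b^2 - 1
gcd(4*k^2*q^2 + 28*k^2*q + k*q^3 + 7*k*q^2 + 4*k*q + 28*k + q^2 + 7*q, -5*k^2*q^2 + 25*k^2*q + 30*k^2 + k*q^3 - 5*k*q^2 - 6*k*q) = 1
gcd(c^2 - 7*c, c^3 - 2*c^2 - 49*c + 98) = c - 7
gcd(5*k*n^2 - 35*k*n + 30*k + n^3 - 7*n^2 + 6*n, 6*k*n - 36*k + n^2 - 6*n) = n - 6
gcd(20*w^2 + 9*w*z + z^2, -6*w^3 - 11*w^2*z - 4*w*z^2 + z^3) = 1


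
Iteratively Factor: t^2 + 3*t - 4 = (t + 4)*(t - 1)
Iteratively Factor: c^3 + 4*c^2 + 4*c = (c + 2)*(c^2 + 2*c) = c*(c + 2)*(c + 2)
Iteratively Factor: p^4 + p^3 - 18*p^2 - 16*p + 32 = (p - 1)*(p^3 + 2*p^2 - 16*p - 32) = (p - 1)*(p + 2)*(p^2 - 16) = (p - 1)*(p + 2)*(p + 4)*(p - 4)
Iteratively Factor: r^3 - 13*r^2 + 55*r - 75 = (r - 3)*(r^2 - 10*r + 25) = (r - 5)*(r - 3)*(r - 5)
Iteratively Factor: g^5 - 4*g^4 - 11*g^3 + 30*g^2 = (g - 5)*(g^4 + g^3 - 6*g^2) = (g - 5)*(g - 2)*(g^3 + 3*g^2) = g*(g - 5)*(g - 2)*(g^2 + 3*g) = g^2*(g - 5)*(g - 2)*(g + 3)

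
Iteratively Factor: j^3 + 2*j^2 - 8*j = (j - 2)*(j^2 + 4*j) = j*(j - 2)*(j + 4)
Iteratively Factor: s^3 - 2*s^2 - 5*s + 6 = (s - 1)*(s^2 - s - 6) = (s - 3)*(s - 1)*(s + 2)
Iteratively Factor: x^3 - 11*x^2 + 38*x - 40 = (x - 2)*(x^2 - 9*x + 20) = (x - 4)*(x - 2)*(x - 5)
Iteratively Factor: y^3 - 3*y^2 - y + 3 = (y - 1)*(y^2 - 2*y - 3) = (y - 1)*(y + 1)*(y - 3)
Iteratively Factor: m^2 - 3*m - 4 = (m - 4)*(m + 1)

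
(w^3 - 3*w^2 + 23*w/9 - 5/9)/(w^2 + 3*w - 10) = (9*w^3 - 27*w^2 + 23*w - 5)/(9*(w^2 + 3*w - 10))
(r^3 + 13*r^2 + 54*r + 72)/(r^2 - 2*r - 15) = (r^2 + 10*r + 24)/(r - 5)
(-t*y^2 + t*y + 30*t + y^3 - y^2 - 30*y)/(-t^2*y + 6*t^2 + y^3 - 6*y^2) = (y + 5)/(t + y)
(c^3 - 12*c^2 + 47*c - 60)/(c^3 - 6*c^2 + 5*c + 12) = (c - 5)/(c + 1)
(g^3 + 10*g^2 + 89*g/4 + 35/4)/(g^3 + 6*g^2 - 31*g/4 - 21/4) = (2*g + 5)/(2*g - 3)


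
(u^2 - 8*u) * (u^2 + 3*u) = u^4 - 5*u^3 - 24*u^2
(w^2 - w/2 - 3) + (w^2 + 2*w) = 2*w^2 + 3*w/2 - 3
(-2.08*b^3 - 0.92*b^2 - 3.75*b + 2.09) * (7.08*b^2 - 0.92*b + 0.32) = -14.7264*b^5 - 4.6*b^4 - 26.3692*b^3 + 17.9528*b^2 - 3.1228*b + 0.6688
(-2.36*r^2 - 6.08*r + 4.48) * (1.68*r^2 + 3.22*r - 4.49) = -3.9648*r^4 - 17.8136*r^3 - 1.4548*r^2 + 41.7248*r - 20.1152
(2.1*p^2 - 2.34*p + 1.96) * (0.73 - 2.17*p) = -4.557*p^3 + 6.6108*p^2 - 5.9614*p + 1.4308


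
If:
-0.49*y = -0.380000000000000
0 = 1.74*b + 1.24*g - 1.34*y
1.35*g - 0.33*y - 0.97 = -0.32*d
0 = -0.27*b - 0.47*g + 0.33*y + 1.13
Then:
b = -2.55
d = -14.78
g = 4.41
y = 0.78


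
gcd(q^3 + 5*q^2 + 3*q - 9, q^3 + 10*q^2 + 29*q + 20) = 1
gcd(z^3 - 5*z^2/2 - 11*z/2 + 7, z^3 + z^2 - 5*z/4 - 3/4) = z - 1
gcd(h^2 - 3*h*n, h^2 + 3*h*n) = h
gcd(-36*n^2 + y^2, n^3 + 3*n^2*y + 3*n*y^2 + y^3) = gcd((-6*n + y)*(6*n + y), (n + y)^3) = 1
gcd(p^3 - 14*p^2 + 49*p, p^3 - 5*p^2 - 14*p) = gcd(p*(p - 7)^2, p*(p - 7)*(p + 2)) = p^2 - 7*p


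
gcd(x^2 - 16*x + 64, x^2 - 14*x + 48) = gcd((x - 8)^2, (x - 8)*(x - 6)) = x - 8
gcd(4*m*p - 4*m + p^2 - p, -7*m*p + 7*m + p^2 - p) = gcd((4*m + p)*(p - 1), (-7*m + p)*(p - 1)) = p - 1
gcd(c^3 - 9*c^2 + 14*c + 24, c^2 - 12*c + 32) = c - 4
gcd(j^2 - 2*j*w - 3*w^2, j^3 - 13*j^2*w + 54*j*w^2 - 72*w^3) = -j + 3*w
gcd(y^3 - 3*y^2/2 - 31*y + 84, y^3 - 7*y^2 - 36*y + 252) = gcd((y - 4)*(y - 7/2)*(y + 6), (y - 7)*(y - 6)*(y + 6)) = y + 6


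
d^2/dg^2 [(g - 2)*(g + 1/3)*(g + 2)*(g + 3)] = 12*g^2 + 20*g - 6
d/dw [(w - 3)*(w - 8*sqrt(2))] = 2*w - 8*sqrt(2) - 3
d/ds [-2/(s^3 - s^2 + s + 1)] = 2*(3*s^2 - 2*s + 1)/(s^3 - s^2 + s + 1)^2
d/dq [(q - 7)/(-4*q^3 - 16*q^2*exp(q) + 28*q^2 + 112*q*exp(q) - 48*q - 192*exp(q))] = (-q^3 - 4*q^2*exp(q) + 7*q^2 + 28*q*exp(q) - 12*q + (q - 7)*(4*q^2*exp(q) + 3*q^2 - 20*q*exp(q) - 14*q + 20*exp(q) + 12) - 48*exp(q))/(4*(q^3 + 4*q^2*exp(q) - 7*q^2 - 28*q*exp(q) + 12*q + 48*exp(q))^2)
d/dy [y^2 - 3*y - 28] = 2*y - 3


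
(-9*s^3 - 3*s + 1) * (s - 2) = -9*s^4 + 18*s^3 - 3*s^2 + 7*s - 2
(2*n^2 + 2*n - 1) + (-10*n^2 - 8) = -8*n^2 + 2*n - 9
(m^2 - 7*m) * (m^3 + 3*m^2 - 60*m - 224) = m^5 - 4*m^4 - 81*m^3 + 196*m^2 + 1568*m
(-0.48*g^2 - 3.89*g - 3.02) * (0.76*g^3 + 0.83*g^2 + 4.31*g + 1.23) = -0.3648*g^5 - 3.3548*g^4 - 7.5927*g^3 - 19.8629*g^2 - 17.8009*g - 3.7146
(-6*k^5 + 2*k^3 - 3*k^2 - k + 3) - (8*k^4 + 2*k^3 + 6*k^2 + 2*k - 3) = -6*k^5 - 8*k^4 - 9*k^2 - 3*k + 6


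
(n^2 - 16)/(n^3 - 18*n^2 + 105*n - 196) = (n + 4)/(n^2 - 14*n + 49)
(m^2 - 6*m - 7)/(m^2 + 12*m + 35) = (m^2 - 6*m - 7)/(m^2 + 12*m + 35)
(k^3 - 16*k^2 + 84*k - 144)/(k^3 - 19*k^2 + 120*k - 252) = (k - 4)/(k - 7)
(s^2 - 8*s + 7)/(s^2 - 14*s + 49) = (s - 1)/(s - 7)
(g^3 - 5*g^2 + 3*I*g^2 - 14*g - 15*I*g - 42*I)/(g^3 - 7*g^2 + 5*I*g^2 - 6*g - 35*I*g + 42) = (g + 2)/(g + 2*I)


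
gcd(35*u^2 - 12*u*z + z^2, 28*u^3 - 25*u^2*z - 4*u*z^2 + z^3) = -7*u + z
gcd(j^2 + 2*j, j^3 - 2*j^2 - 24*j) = j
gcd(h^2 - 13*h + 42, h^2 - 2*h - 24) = h - 6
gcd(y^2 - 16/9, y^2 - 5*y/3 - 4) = y + 4/3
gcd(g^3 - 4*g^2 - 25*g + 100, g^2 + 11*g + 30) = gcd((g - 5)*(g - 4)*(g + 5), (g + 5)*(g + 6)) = g + 5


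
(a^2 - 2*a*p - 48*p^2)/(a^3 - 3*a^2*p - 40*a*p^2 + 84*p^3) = (a - 8*p)/(a^2 - 9*a*p + 14*p^2)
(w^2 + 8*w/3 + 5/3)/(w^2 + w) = (w + 5/3)/w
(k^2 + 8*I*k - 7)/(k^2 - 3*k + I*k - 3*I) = (k + 7*I)/(k - 3)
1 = 1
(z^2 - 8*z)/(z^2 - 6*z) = (z - 8)/(z - 6)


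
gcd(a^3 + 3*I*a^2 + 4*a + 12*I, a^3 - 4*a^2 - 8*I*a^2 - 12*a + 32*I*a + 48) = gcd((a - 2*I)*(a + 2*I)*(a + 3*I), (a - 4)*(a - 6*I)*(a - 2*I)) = a - 2*I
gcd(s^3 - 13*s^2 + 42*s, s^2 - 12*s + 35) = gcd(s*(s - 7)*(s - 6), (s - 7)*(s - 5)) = s - 7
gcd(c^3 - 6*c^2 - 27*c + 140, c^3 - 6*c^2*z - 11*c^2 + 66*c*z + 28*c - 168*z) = c^2 - 11*c + 28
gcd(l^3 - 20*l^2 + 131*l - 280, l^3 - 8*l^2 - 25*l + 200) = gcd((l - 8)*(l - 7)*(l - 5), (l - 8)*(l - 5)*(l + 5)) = l^2 - 13*l + 40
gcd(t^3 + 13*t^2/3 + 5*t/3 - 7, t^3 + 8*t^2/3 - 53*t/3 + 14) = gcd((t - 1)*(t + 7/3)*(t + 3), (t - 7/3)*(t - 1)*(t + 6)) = t - 1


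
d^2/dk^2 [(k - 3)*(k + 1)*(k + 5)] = 6*k + 6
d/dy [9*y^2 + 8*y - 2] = 18*y + 8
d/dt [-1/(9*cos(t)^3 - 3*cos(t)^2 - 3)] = (2 - 9*cos(t))*sin(t)*cos(t)/(3*(-3*cos(t)^3 + cos(t)^2 + 1)^2)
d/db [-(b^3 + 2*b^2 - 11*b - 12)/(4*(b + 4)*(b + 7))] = (-b^2 - 14*b + 11)/(4*(b^2 + 14*b + 49))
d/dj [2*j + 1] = 2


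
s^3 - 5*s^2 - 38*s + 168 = (s - 7)*(s - 4)*(s + 6)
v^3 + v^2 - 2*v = v*(v - 1)*(v + 2)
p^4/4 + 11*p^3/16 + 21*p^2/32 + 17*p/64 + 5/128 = (p/2 + 1/4)^2*(p + 1/2)*(p + 5/4)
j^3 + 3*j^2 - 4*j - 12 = (j - 2)*(j + 2)*(j + 3)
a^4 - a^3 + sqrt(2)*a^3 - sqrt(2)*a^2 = a^2*(a - 1)*(a + sqrt(2))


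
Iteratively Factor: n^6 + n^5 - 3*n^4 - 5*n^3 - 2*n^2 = (n)*(n^5 + n^4 - 3*n^3 - 5*n^2 - 2*n) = n*(n + 1)*(n^4 - 3*n^2 - 2*n) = n*(n - 2)*(n + 1)*(n^3 + 2*n^2 + n) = n*(n - 2)*(n + 1)^2*(n^2 + n) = n^2*(n - 2)*(n + 1)^2*(n + 1)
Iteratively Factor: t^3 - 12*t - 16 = (t - 4)*(t^2 + 4*t + 4) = (t - 4)*(t + 2)*(t + 2)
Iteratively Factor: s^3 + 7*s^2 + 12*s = (s + 3)*(s^2 + 4*s) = s*(s + 3)*(s + 4)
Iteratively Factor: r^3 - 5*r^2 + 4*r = (r - 1)*(r^2 - 4*r) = r*(r - 1)*(r - 4)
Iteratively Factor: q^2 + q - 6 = (q - 2)*(q + 3)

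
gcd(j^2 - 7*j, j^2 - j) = j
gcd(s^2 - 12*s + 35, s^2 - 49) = s - 7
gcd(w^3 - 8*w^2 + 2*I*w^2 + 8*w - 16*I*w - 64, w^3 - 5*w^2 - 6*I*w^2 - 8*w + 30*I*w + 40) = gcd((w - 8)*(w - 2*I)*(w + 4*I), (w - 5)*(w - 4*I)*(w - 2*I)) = w - 2*I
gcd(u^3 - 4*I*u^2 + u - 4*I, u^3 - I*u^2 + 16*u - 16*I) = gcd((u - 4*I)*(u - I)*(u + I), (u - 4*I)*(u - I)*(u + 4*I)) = u^2 - 5*I*u - 4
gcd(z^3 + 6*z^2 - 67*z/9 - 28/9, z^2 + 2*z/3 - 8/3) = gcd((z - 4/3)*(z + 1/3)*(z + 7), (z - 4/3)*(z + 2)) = z - 4/3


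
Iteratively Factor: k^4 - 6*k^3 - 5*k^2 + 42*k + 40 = (k - 5)*(k^3 - k^2 - 10*k - 8) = (k - 5)*(k + 1)*(k^2 - 2*k - 8) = (k - 5)*(k + 1)*(k + 2)*(k - 4)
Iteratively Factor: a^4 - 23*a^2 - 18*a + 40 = (a + 2)*(a^3 - 2*a^2 - 19*a + 20) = (a - 5)*(a + 2)*(a^2 + 3*a - 4) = (a - 5)*(a + 2)*(a + 4)*(a - 1)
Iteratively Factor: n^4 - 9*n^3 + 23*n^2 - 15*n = (n - 3)*(n^3 - 6*n^2 + 5*n) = n*(n - 3)*(n^2 - 6*n + 5) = n*(n - 5)*(n - 3)*(n - 1)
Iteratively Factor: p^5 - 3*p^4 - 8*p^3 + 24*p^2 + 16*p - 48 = (p + 2)*(p^4 - 5*p^3 + 2*p^2 + 20*p - 24) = (p + 2)^2*(p^3 - 7*p^2 + 16*p - 12) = (p - 2)*(p + 2)^2*(p^2 - 5*p + 6) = (p - 2)^2*(p + 2)^2*(p - 3)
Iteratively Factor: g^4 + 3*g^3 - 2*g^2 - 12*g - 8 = (g + 2)*(g^3 + g^2 - 4*g - 4) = (g + 2)^2*(g^2 - g - 2) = (g - 2)*(g + 2)^2*(g + 1)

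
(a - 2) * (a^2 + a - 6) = a^3 - a^2 - 8*a + 12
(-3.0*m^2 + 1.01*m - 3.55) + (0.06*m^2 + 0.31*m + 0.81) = -2.94*m^2 + 1.32*m - 2.74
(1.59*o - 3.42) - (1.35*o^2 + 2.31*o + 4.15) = -1.35*o^2 - 0.72*o - 7.57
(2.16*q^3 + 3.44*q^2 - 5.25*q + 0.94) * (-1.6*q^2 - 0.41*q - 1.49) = -3.456*q^5 - 6.3896*q^4 + 3.7712*q^3 - 4.4771*q^2 + 7.4371*q - 1.4006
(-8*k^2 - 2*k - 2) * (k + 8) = -8*k^3 - 66*k^2 - 18*k - 16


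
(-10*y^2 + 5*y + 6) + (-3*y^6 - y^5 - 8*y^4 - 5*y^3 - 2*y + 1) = -3*y^6 - y^5 - 8*y^4 - 5*y^3 - 10*y^2 + 3*y + 7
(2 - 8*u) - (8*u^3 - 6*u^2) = -8*u^3 + 6*u^2 - 8*u + 2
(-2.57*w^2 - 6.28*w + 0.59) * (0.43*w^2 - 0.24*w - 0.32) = -1.1051*w^4 - 2.0836*w^3 + 2.5833*w^2 + 1.868*w - 0.1888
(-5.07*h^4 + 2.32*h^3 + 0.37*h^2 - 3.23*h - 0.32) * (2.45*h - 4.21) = -12.4215*h^5 + 27.0287*h^4 - 8.8607*h^3 - 9.4712*h^2 + 12.8143*h + 1.3472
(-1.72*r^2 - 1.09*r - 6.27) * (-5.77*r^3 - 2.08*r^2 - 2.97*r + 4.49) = 9.9244*r^5 + 9.8669*r^4 + 43.5535*r^3 + 8.5561*r^2 + 13.7278*r - 28.1523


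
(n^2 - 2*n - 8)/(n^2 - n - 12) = (n + 2)/(n + 3)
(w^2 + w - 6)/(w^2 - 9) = (w - 2)/(w - 3)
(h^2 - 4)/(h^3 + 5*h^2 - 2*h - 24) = (h + 2)/(h^2 + 7*h + 12)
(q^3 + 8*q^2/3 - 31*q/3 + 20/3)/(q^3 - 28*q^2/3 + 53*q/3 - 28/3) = (q + 5)/(q - 7)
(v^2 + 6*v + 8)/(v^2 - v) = (v^2 + 6*v + 8)/(v*(v - 1))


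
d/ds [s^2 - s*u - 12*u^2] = 2*s - u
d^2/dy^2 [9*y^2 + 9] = 18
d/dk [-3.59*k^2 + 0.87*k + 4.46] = 0.87 - 7.18*k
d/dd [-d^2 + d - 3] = 1 - 2*d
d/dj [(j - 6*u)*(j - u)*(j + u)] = 3*j^2 - 12*j*u - u^2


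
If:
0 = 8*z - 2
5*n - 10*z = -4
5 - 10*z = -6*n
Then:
No Solution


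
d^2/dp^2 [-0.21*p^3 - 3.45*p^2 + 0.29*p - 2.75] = -1.26*p - 6.9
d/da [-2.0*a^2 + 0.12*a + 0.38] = 0.12 - 4.0*a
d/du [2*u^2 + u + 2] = 4*u + 1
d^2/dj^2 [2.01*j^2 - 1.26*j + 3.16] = 4.02000000000000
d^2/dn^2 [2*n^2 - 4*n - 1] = 4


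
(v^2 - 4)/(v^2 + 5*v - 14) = (v + 2)/(v + 7)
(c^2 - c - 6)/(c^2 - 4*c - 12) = (c - 3)/(c - 6)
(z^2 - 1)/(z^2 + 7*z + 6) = (z - 1)/(z + 6)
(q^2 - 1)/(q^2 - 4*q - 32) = (1 - q^2)/(-q^2 + 4*q + 32)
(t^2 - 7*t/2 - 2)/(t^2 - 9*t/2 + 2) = (2*t + 1)/(2*t - 1)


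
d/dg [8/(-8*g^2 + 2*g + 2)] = 4*(8*g - 1)/(-4*g^2 + g + 1)^2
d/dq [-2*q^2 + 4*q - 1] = 4 - 4*q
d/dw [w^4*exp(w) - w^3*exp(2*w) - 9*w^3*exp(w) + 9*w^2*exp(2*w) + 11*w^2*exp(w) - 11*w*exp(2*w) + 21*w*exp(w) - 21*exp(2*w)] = (w^4 - 2*w^3*exp(w) - 5*w^3 + 15*w^2*exp(w) - 16*w^2 - 4*w*exp(w) + 43*w - 53*exp(w) + 21)*exp(w)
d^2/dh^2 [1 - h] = 0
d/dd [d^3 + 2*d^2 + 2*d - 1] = 3*d^2 + 4*d + 2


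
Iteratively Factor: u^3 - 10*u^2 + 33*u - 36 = (u - 3)*(u^2 - 7*u + 12) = (u - 3)^2*(u - 4)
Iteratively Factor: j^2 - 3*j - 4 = (j - 4)*(j + 1)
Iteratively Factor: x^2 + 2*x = (x)*(x + 2)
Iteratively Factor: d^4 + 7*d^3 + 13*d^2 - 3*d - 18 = (d - 1)*(d^3 + 8*d^2 + 21*d + 18) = (d - 1)*(d + 3)*(d^2 + 5*d + 6) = (d - 1)*(d + 3)^2*(d + 2)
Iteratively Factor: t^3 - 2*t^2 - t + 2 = (t - 1)*(t^2 - t - 2) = (t - 2)*(t - 1)*(t + 1)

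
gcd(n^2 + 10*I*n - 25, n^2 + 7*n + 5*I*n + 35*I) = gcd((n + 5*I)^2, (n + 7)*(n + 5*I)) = n + 5*I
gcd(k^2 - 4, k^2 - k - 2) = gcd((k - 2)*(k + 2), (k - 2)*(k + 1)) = k - 2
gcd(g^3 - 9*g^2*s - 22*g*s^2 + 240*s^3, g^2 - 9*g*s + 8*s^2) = -g + 8*s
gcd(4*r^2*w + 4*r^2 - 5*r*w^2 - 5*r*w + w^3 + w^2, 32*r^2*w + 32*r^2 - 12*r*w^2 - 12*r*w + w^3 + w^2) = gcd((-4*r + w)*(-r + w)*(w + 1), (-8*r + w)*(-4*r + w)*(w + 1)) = 4*r*w + 4*r - w^2 - w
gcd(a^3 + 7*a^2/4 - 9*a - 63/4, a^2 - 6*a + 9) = a - 3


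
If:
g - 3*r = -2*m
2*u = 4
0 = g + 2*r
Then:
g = -2*r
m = 5*r/2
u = 2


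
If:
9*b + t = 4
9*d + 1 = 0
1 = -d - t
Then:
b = 44/81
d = -1/9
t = -8/9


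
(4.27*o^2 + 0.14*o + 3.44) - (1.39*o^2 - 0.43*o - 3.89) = 2.88*o^2 + 0.57*o + 7.33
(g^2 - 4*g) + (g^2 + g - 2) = 2*g^2 - 3*g - 2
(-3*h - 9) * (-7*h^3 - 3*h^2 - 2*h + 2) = 21*h^4 + 72*h^3 + 33*h^2 + 12*h - 18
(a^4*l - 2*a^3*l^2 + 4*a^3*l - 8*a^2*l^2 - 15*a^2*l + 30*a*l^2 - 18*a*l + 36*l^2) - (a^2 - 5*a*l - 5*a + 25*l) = a^4*l - 2*a^3*l^2 + 4*a^3*l - 8*a^2*l^2 - 15*a^2*l - a^2 + 30*a*l^2 - 13*a*l + 5*a + 36*l^2 - 25*l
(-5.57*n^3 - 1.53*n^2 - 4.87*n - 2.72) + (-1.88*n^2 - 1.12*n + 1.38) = -5.57*n^3 - 3.41*n^2 - 5.99*n - 1.34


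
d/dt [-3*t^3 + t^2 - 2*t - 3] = -9*t^2 + 2*t - 2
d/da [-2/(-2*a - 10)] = -1/(a + 5)^2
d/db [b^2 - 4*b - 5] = 2*b - 4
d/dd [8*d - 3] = 8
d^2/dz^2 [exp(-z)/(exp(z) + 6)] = ((exp(z) + 6)^2 + (exp(z) + 6)*exp(z) + 2*exp(2*z))*exp(-z)/(exp(z) + 6)^3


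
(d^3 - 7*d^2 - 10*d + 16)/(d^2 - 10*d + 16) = (d^2 + d - 2)/(d - 2)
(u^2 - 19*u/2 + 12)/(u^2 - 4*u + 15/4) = 2*(u - 8)/(2*u - 5)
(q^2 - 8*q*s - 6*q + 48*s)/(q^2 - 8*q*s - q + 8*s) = (q - 6)/(q - 1)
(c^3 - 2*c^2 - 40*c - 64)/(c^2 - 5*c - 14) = (c^2 - 4*c - 32)/(c - 7)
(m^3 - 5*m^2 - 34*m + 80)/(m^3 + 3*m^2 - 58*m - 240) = (m - 2)/(m + 6)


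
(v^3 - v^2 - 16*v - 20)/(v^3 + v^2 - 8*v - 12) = (v - 5)/(v - 3)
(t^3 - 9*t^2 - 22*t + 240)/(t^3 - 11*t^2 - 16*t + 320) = (t - 6)/(t - 8)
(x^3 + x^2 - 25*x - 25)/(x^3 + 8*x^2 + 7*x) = (x^2 - 25)/(x*(x + 7))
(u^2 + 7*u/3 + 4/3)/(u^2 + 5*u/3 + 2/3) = (3*u + 4)/(3*u + 2)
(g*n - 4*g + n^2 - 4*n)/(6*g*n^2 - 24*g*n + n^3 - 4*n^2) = (g + n)/(n*(6*g + n))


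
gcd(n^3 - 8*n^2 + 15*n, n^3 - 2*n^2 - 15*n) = n^2 - 5*n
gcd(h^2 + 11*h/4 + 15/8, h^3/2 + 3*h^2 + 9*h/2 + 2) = 1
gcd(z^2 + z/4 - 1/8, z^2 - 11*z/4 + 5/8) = z - 1/4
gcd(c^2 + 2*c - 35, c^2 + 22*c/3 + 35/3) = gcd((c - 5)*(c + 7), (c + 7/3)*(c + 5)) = 1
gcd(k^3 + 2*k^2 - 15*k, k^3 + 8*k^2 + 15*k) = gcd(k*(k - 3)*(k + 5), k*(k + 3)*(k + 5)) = k^2 + 5*k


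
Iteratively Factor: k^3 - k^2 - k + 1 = (k - 1)*(k^2 - 1) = (k - 1)*(k + 1)*(k - 1)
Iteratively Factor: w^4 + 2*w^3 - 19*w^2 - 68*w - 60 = (w + 3)*(w^3 - w^2 - 16*w - 20) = (w - 5)*(w + 3)*(w^2 + 4*w + 4) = (w - 5)*(w + 2)*(w + 3)*(w + 2)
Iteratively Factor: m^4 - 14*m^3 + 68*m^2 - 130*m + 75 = (m - 3)*(m^3 - 11*m^2 + 35*m - 25) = (m - 3)*(m - 1)*(m^2 - 10*m + 25) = (m - 5)*(m - 3)*(m - 1)*(m - 5)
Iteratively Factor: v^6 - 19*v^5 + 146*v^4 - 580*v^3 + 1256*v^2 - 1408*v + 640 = (v - 4)*(v^5 - 15*v^4 + 86*v^3 - 236*v^2 + 312*v - 160) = (v - 4)*(v - 2)*(v^4 - 13*v^3 + 60*v^2 - 116*v + 80) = (v - 5)*(v - 4)*(v - 2)*(v^3 - 8*v^2 + 20*v - 16) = (v - 5)*(v - 4)*(v - 2)^2*(v^2 - 6*v + 8) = (v - 5)*(v - 4)*(v - 2)^3*(v - 4)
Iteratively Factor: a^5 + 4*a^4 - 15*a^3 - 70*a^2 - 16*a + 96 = (a - 1)*(a^4 + 5*a^3 - 10*a^2 - 80*a - 96) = (a - 1)*(a + 3)*(a^3 + 2*a^2 - 16*a - 32) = (a - 1)*(a + 2)*(a + 3)*(a^2 - 16) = (a - 4)*(a - 1)*(a + 2)*(a + 3)*(a + 4)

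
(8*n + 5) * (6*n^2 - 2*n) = 48*n^3 + 14*n^2 - 10*n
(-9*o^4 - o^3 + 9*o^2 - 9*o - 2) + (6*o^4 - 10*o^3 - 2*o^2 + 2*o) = -3*o^4 - 11*o^3 + 7*o^2 - 7*o - 2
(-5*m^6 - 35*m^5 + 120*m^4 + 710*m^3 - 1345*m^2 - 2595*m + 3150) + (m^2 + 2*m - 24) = -5*m^6 - 35*m^5 + 120*m^4 + 710*m^3 - 1344*m^2 - 2593*m + 3126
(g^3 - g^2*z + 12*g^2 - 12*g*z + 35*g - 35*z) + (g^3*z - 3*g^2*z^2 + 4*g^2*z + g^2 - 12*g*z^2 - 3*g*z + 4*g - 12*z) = g^3*z + g^3 - 3*g^2*z^2 + 3*g^2*z + 13*g^2 - 12*g*z^2 - 15*g*z + 39*g - 47*z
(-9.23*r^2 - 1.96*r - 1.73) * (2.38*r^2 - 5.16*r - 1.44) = -21.9674*r^4 + 42.962*r^3 + 19.2874*r^2 + 11.7492*r + 2.4912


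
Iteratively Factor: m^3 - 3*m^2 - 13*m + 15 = (m - 1)*(m^2 - 2*m - 15) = (m - 1)*(m + 3)*(m - 5)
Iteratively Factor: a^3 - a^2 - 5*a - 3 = (a + 1)*(a^2 - 2*a - 3) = (a - 3)*(a + 1)*(a + 1)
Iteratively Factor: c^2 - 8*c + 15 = (c - 5)*(c - 3)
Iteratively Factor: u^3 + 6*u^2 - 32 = (u - 2)*(u^2 + 8*u + 16) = (u - 2)*(u + 4)*(u + 4)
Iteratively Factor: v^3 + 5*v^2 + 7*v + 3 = (v + 1)*(v^2 + 4*v + 3) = (v + 1)^2*(v + 3)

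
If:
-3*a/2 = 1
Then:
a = -2/3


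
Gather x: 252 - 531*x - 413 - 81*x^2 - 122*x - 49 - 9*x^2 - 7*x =-90*x^2 - 660*x - 210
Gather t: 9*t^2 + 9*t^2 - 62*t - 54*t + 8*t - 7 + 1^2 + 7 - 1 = 18*t^2 - 108*t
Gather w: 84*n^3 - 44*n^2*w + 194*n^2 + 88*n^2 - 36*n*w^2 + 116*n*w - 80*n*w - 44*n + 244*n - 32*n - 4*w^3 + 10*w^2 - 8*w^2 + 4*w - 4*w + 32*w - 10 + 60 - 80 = 84*n^3 + 282*n^2 + 168*n - 4*w^3 + w^2*(2 - 36*n) + w*(-44*n^2 + 36*n + 32) - 30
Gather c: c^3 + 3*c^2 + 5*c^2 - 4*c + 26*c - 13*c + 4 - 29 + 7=c^3 + 8*c^2 + 9*c - 18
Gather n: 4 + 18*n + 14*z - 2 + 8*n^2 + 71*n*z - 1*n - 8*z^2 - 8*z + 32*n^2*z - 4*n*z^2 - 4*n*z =n^2*(32*z + 8) + n*(-4*z^2 + 67*z + 17) - 8*z^2 + 6*z + 2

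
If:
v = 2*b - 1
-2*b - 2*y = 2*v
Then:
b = 1/3 - y/3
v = -2*y/3 - 1/3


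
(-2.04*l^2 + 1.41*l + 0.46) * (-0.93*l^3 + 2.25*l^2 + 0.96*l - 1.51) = 1.8972*l^5 - 5.9013*l^4 + 0.7863*l^3 + 5.469*l^2 - 1.6875*l - 0.6946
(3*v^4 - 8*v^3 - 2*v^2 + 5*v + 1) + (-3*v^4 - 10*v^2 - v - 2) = -8*v^3 - 12*v^2 + 4*v - 1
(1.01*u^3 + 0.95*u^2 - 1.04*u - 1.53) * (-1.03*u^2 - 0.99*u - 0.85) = -1.0403*u^5 - 1.9784*u^4 - 0.7278*u^3 + 1.798*u^2 + 2.3987*u + 1.3005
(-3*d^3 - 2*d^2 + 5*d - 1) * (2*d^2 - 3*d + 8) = -6*d^5 + 5*d^4 - 8*d^3 - 33*d^2 + 43*d - 8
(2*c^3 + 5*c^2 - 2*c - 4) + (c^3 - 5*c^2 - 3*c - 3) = 3*c^3 - 5*c - 7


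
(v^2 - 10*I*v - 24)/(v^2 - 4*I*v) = (v - 6*I)/v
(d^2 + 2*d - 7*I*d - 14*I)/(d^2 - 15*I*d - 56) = (d + 2)/(d - 8*I)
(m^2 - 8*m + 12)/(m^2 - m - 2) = (m - 6)/(m + 1)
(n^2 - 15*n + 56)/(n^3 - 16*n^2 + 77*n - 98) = (n - 8)/(n^2 - 9*n + 14)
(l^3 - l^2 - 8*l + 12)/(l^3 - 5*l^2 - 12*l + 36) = (l - 2)/(l - 6)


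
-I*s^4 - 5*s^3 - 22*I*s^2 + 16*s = s*(s - 8*I)*(s + 2*I)*(-I*s + 1)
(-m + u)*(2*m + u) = -2*m^2 + m*u + u^2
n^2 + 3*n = n*(n + 3)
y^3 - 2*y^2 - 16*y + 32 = (y - 4)*(y - 2)*(y + 4)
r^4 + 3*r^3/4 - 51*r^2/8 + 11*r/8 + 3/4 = (r - 2)*(r - 1/2)*(r + 1/4)*(r + 3)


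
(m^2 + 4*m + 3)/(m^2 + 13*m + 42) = (m^2 + 4*m + 3)/(m^2 + 13*m + 42)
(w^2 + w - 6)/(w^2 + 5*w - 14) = (w + 3)/(w + 7)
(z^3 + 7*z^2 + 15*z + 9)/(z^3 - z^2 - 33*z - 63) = (z + 1)/(z - 7)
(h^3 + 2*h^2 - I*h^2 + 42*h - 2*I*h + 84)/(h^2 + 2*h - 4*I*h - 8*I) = (h^2 - I*h + 42)/(h - 4*I)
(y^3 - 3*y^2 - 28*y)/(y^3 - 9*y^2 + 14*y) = (y + 4)/(y - 2)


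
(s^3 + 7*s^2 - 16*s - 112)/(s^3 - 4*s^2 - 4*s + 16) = (s^2 + 11*s + 28)/(s^2 - 4)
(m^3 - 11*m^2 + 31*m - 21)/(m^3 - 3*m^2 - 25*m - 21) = (m^2 - 4*m + 3)/(m^2 + 4*m + 3)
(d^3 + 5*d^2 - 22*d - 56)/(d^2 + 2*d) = d + 3 - 28/d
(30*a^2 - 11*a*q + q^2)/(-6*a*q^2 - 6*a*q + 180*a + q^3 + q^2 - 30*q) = (-5*a + q)/(q^2 + q - 30)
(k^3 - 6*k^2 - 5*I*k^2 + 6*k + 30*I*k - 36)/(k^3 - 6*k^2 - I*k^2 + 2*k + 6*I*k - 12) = (k - 6*I)/(k - 2*I)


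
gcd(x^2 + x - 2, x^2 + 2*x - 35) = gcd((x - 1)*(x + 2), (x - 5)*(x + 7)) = 1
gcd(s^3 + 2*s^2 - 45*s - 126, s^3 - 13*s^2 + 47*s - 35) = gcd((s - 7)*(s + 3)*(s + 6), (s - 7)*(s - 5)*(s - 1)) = s - 7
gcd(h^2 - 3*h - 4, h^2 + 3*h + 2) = h + 1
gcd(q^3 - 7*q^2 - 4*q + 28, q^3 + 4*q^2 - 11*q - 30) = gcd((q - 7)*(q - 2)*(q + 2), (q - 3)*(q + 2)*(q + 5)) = q + 2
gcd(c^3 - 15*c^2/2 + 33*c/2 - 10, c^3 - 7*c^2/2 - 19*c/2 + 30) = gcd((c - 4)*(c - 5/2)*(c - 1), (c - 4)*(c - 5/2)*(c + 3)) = c^2 - 13*c/2 + 10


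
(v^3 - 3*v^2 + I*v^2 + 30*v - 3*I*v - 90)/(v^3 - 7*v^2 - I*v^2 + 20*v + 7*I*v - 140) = (v^2 + v*(-3 + 6*I) - 18*I)/(v^2 + v*(-7 + 4*I) - 28*I)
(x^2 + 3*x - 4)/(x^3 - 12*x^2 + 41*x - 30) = (x + 4)/(x^2 - 11*x + 30)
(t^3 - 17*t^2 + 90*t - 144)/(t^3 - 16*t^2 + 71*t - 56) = (t^2 - 9*t + 18)/(t^2 - 8*t + 7)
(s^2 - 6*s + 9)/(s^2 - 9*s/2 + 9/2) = 2*(s - 3)/(2*s - 3)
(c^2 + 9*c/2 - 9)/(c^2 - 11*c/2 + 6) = (c + 6)/(c - 4)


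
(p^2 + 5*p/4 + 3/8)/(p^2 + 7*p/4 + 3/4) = (p + 1/2)/(p + 1)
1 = 1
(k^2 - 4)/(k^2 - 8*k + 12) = (k + 2)/(k - 6)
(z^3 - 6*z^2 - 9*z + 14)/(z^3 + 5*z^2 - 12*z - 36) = (z^2 - 8*z + 7)/(z^2 + 3*z - 18)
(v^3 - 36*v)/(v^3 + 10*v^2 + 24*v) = (v - 6)/(v + 4)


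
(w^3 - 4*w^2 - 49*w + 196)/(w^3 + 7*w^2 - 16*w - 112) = (w - 7)/(w + 4)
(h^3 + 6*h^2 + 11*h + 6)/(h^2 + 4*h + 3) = h + 2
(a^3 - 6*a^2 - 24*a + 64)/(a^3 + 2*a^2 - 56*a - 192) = (a - 2)/(a + 6)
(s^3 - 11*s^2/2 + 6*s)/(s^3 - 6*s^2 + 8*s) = (s - 3/2)/(s - 2)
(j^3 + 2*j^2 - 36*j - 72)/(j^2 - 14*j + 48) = (j^2 + 8*j + 12)/(j - 8)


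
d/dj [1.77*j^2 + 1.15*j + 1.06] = 3.54*j + 1.15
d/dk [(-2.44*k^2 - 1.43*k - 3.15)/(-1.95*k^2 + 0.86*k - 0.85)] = (-4.8869*k^2 - 8.137*k + 3.9245)/(3.8025*k^4 - 3.354*k^3 + 4.0546*k^2 - 1.462*k + 0.7225)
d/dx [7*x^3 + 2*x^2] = x*(21*x + 4)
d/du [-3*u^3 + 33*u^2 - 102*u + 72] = -9*u^2 + 66*u - 102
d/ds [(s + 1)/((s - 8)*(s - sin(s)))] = ((s - 8)*(s + 1)*(cos(s) - 1) + (s - 8)*(s - sin(s)) - (s + 1)*(s - sin(s)))/((s - 8)^2*(s - sin(s))^2)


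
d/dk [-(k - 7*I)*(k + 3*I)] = -2*k + 4*I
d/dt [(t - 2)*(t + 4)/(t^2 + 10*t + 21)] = 2*(4*t^2 + 29*t + 61)/(t^4 + 20*t^3 + 142*t^2 + 420*t + 441)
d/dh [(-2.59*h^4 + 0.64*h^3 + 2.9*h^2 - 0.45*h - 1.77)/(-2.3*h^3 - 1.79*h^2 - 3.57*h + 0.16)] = (5.957*h^6 + 9.2722*h^5 + 33.2633*h^4 - 8.2972*h^3 - 23.0643*h^2 - 5.4086*h - 6.3909)/(5.29*h^6 + 8.234*h^5 + 19.6261*h^4 + 12.0446*h^3 + 12.1721*h^2 - 1.1424*h + 0.0256)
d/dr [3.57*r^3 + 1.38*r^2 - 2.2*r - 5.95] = 10.71*r^2 + 2.76*r - 2.2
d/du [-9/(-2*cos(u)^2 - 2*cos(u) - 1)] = 18*(sin(u) + sin(2*u))/(2*cos(u) + cos(2*u) + 2)^2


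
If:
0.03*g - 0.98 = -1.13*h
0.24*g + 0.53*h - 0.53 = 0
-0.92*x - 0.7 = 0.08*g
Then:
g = 0.31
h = 0.86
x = -0.79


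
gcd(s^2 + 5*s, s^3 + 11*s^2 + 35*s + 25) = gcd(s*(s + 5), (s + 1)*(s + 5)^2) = s + 5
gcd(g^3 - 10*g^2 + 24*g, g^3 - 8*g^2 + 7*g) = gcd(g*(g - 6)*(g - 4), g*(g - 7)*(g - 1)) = g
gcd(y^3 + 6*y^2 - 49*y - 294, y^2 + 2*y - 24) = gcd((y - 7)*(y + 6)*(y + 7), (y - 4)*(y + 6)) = y + 6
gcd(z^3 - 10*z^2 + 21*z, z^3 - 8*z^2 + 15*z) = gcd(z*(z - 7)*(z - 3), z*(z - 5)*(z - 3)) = z^2 - 3*z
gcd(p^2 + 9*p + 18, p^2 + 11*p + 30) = p + 6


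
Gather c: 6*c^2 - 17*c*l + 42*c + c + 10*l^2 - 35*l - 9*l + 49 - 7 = 6*c^2 + c*(43 - 17*l) + 10*l^2 - 44*l + 42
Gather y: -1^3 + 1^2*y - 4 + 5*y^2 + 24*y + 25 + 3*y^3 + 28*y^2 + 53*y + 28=3*y^3 + 33*y^2 + 78*y + 48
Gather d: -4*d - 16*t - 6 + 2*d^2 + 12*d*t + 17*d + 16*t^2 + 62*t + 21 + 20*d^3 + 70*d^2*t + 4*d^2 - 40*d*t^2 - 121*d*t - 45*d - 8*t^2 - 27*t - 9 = 20*d^3 + d^2*(70*t + 6) + d*(-40*t^2 - 109*t - 32) + 8*t^2 + 19*t + 6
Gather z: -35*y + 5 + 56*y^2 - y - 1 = 56*y^2 - 36*y + 4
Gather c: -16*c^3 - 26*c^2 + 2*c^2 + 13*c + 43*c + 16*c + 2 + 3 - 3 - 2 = -16*c^3 - 24*c^2 + 72*c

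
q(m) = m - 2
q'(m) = 1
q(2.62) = 0.62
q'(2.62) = 1.00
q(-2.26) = -4.26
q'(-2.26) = 1.00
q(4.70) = 2.70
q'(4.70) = 1.00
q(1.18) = -0.82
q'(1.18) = 1.00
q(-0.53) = -2.53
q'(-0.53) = 1.00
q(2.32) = 0.32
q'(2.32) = 1.00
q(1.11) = -0.89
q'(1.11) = 1.00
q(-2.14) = -4.14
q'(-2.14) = 1.00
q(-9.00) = -11.00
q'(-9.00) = 1.00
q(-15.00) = -17.00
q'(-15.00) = 1.00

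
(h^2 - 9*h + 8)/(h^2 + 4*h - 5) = (h - 8)/(h + 5)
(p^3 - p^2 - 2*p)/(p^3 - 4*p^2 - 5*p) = (p - 2)/(p - 5)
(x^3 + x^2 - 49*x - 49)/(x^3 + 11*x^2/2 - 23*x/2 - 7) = 2*(x^2 - 6*x - 7)/(2*x^2 - 3*x - 2)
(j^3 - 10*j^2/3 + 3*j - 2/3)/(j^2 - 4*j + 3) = (3*j^2 - 7*j + 2)/(3*(j - 3))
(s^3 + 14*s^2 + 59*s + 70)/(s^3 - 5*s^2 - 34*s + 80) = (s^2 + 9*s + 14)/(s^2 - 10*s + 16)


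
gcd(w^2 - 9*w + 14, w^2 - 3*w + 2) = w - 2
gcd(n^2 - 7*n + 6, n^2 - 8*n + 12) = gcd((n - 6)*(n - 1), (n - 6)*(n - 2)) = n - 6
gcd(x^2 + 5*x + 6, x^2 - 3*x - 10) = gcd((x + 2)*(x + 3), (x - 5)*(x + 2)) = x + 2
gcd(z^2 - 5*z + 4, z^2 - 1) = z - 1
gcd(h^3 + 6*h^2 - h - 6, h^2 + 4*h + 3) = h + 1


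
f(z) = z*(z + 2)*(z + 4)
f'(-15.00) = 503.00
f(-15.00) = -2145.00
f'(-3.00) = -1.00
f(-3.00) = 3.00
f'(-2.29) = -3.75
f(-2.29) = 1.14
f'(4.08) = 106.90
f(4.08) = 200.44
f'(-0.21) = 5.61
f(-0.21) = -1.42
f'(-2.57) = -3.03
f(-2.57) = 2.09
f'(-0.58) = 2.05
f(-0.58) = -2.82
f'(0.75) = 18.69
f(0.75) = 9.80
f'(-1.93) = -3.99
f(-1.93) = -0.28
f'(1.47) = 32.12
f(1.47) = 27.90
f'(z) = z*(z + 2) + z*(z + 4) + (z + 2)*(z + 4) = 3*z^2 + 12*z + 8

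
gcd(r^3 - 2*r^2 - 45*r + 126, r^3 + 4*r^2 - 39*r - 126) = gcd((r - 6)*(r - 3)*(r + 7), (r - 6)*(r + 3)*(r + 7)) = r^2 + r - 42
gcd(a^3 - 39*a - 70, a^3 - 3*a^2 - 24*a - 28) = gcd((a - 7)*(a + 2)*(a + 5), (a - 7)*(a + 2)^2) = a^2 - 5*a - 14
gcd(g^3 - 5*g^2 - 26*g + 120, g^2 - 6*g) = g - 6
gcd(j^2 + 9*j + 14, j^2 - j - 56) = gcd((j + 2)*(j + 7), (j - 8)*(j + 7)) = j + 7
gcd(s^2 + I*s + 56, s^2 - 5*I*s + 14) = s - 7*I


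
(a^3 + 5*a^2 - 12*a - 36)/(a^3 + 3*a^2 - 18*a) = (a + 2)/a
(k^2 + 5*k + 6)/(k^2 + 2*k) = (k + 3)/k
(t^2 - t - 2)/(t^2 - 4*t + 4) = (t + 1)/(t - 2)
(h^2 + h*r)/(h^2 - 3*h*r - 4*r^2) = h/(h - 4*r)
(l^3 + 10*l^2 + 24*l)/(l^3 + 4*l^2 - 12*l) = (l + 4)/(l - 2)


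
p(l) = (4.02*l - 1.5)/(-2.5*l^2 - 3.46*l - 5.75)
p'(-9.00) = 0.03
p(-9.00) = 0.21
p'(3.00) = 0.03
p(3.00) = -0.27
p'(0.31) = -0.59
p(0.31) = 0.04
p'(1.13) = -0.14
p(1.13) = -0.24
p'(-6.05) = 0.07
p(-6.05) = 0.34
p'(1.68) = -0.04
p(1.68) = -0.28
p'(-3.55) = 0.20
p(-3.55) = 0.63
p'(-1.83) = 0.31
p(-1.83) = 1.14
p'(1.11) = -0.15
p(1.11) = -0.23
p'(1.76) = -0.03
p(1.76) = -0.28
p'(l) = (4.02*l - 1.5)*(5.0*l + 3.46)/(-2.5*l^2 - 3.46*l - 5.75)^2 + 4.02/(-2.5*l^2 - 3.46*l - 5.75)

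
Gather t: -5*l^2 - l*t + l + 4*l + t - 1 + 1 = -5*l^2 + 5*l + t*(1 - l)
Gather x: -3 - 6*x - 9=-6*x - 12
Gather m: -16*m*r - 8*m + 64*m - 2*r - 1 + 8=m*(56 - 16*r) - 2*r + 7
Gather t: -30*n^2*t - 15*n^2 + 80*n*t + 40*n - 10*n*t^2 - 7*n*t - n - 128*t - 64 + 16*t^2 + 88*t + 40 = -15*n^2 + 39*n + t^2*(16 - 10*n) + t*(-30*n^2 + 73*n - 40) - 24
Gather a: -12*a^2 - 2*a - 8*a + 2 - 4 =-12*a^2 - 10*a - 2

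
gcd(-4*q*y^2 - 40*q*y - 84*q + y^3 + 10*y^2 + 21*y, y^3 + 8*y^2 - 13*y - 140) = y + 7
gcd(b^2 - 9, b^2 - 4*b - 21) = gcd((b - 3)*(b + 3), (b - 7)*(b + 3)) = b + 3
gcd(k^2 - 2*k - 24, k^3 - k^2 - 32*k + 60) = 1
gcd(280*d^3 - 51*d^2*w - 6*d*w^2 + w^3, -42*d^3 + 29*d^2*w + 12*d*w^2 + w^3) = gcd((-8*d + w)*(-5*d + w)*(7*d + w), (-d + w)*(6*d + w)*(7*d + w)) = 7*d + w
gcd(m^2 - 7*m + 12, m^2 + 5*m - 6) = 1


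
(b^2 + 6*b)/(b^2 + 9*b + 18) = b/(b + 3)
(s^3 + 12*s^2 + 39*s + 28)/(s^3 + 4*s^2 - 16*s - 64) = (s^2 + 8*s + 7)/(s^2 - 16)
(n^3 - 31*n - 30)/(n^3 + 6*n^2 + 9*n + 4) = (n^2 - n - 30)/(n^2 + 5*n + 4)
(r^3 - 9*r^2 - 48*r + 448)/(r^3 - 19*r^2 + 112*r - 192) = (r + 7)/(r - 3)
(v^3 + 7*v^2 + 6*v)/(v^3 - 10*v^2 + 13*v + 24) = v*(v + 6)/(v^2 - 11*v + 24)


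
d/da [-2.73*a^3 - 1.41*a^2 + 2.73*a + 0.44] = -8.19*a^2 - 2.82*a + 2.73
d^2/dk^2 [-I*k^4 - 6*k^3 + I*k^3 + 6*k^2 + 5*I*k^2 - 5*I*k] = -12*I*k^2 + 6*k*(-6 + I) + 12 + 10*I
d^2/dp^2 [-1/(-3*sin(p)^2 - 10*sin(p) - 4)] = 2*(-18*sin(p)^4 - 45*sin(p)^3 + sin(p)^2 + 110*sin(p) + 88)/(3*sin(p)^2 + 10*sin(p) + 4)^3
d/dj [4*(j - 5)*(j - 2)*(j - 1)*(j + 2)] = 16*j^3 - 72*j^2 + 8*j + 96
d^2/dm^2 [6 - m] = 0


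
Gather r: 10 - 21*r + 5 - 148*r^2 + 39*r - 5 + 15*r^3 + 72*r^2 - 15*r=15*r^3 - 76*r^2 + 3*r + 10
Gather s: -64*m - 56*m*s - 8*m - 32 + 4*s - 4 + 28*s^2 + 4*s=-72*m + 28*s^2 + s*(8 - 56*m) - 36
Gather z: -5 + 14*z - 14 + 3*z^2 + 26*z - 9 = 3*z^2 + 40*z - 28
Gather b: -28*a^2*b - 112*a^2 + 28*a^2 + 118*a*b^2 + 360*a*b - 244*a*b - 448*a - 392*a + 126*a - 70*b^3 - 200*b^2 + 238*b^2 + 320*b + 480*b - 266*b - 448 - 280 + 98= -84*a^2 - 714*a - 70*b^3 + b^2*(118*a + 38) + b*(-28*a^2 + 116*a + 534) - 630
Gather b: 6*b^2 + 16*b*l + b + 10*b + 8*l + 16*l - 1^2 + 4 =6*b^2 + b*(16*l + 11) + 24*l + 3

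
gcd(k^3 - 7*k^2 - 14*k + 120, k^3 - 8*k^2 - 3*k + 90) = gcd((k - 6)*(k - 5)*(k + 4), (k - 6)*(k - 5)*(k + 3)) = k^2 - 11*k + 30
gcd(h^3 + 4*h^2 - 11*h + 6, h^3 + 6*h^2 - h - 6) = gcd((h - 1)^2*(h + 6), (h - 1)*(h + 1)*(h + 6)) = h^2 + 5*h - 6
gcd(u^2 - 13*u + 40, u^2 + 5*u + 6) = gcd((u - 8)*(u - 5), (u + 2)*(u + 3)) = 1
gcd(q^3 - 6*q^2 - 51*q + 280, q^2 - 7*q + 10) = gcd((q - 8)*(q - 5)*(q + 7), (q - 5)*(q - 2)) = q - 5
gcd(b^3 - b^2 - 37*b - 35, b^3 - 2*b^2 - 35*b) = b^2 - 2*b - 35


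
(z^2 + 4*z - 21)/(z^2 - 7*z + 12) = (z + 7)/(z - 4)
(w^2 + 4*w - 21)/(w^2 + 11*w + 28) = (w - 3)/(w + 4)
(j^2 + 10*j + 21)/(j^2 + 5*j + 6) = (j + 7)/(j + 2)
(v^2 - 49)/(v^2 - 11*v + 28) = (v + 7)/(v - 4)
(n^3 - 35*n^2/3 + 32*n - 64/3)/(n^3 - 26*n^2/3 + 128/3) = (n - 1)/(n + 2)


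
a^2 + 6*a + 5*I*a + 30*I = (a + 6)*(a + 5*I)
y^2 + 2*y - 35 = (y - 5)*(y + 7)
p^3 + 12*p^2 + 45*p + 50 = (p + 2)*(p + 5)^2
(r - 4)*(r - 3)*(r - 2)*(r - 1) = r^4 - 10*r^3 + 35*r^2 - 50*r + 24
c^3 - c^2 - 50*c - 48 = (c - 8)*(c + 1)*(c + 6)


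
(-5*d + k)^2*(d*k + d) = 25*d^3*k + 25*d^3 - 10*d^2*k^2 - 10*d^2*k + d*k^3 + d*k^2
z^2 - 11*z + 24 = (z - 8)*(z - 3)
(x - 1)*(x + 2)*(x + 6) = x^3 + 7*x^2 + 4*x - 12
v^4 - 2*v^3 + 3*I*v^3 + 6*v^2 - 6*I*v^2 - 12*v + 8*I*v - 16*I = (v - 2)*(v - 2*I)*(v + I)*(v + 4*I)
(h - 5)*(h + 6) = h^2 + h - 30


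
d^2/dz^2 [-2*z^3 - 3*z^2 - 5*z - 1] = -12*z - 6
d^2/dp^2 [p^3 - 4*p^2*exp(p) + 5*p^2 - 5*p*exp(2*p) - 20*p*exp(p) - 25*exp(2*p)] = -4*p^2*exp(p) - 20*p*exp(2*p) - 36*p*exp(p) + 6*p - 120*exp(2*p) - 48*exp(p) + 10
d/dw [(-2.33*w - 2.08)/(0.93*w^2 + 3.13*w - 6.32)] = (2.1669*w^2 + 3.8688*w + 21.236)/(0.8649*w^4 + 5.8218*w^3 - 1.9583*w^2 - 39.5632*w + 39.9424)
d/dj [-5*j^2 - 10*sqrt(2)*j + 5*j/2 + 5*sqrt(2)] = -10*j - 10*sqrt(2) + 5/2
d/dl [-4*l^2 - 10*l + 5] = -8*l - 10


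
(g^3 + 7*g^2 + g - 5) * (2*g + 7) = 2*g^4 + 21*g^3 + 51*g^2 - 3*g - 35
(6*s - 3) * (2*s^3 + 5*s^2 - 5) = 12*s^4 + 24*s^3 - 15*s^2 - 30*s + 15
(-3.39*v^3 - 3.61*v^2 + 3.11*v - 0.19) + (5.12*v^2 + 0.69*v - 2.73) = -3.39*v^3 + 1.51*v^2 + 3.8*v - 2.92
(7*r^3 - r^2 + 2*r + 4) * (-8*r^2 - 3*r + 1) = -56*r^5 - 13*r^4 - 6*r^3 - 39*r^2 - 10*r + 4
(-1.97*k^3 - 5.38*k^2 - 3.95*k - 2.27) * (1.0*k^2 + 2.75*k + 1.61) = -1.97*k^5 - 10.7975*k^4 - 21.9167*k^3 - 21.7943*k^2 - 12.602*k - 3.6547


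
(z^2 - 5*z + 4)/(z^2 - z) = (z - 4)/z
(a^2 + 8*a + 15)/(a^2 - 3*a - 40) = (a + 3)/(a - 8)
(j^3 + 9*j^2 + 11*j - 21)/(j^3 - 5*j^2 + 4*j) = (j^2 + 10*j + 21)/(j*(j - 4))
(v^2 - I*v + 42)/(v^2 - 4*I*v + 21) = (v + 6*I)/(v + 3*I)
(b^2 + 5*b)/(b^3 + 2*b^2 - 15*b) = 1/(b - 3)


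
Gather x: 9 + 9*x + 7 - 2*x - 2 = 7*x + 14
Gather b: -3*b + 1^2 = 1 - 3*b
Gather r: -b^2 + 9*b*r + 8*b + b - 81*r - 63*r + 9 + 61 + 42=-b^2 + 9*b + r*(9*b - 144) + 112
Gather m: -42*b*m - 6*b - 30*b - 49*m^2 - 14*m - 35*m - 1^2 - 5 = -36*b - 49*m^2 + m*(-42*b - 49) - 6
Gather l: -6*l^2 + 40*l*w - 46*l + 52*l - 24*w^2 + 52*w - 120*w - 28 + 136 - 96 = -6*l^2 + l*(40*w + 6) - 24*w^2 - 68*w + 12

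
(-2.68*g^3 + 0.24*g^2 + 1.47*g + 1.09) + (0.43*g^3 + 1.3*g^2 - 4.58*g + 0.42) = -2.25*g^3 + 1.54*g^2 - 3.11*g + 1.51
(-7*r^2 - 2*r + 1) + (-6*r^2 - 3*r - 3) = -13*r^2 - 5*r - 2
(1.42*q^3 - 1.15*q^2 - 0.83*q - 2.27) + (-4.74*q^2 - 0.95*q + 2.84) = 1.42*q^3 - 5.89*q^2 - 1.78*q + 0.57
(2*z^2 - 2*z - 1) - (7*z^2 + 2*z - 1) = -5*z^2 - 4*z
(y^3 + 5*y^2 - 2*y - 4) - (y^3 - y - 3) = 5*y^2 - y - 1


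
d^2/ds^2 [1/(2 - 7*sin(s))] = 7*(7*sin(s)^2 + 2*sin(s) - 14)/(7*sin(s) - 2)^3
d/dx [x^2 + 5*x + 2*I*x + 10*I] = 2*x + 5 + 2*I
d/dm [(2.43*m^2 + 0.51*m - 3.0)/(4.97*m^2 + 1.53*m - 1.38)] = (1.1832*m^2 + 23.1132*m + 3.8862)/(24.7009*m^4 + 15.2082*m^3 - 11.3763*m^2 - 4.2228*m + 1.9044)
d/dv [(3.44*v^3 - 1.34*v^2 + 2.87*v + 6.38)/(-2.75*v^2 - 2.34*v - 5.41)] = (-9.46*v^4 - 16.0992*v^3 - 44.8031*v^2 + 49.5888*v - 0.597500000000004)/(7.5625*v^4 + 12.87*v^3 + 35.2306*v^2 + 25.3188*v + 29.2681)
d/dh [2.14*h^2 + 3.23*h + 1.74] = 4.28*h + 3.23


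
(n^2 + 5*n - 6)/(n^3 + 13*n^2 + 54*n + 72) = (n - 1)/(n^2 + 7*n + 12)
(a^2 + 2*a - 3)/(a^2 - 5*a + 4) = (a + 3)/(a - 4)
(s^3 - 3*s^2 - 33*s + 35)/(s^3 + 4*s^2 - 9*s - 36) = (s^3 - 3*s^2 - 33*s + 35)/(s^3 + 4*s^2 - 9*s - 36)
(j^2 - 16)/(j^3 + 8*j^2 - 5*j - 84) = (j - 4)/(j^2 + 4*j - 21)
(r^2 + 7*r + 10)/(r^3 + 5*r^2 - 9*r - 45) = (r + 2)/(r^2 - 9)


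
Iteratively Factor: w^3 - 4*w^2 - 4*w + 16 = (w + 2)*(w^2 - 6*w + 8) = (w - 4)*(w + 2)*(w - 2)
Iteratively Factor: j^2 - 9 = (j - 3)*(j + 3)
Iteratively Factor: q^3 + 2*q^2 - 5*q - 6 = (q + 3)*(q^2 - q - 2) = (q - 2)*(q + 3)*(q + 1)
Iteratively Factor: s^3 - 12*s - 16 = (s - 4)*(s^2 + 4*s + 4) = (s - 4)*(s + 2)*(s + 2)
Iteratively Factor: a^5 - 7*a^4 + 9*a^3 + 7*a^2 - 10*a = (a - 1)*(a^4 - 6*a^3 + 3*a^2 + 10*a) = (a - 1)*(a + 1)*(a^3 - 7*a^2 + 10*a) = (a - 2)*(a - 1)*(a + 1)*(a^2 - 5*a) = a*(a - 2)*(a - 1)*(a + 1)*(a - 5)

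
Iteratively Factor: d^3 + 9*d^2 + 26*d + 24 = (d + 4)*(d^2 + 5*d + 6) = (d + 2)*(d + 4)*(d + 3)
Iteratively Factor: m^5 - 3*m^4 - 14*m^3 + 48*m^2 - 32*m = (m - 2)*(m^4 - m^3 - 16*m^2 + 16*m) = m*(m - 2)*(m^3 - m^2 - 16*m + 16) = m*(m - 2)*(m - 1)*(m^2 - 16) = m*(m - 4)*(m - 2)*(m - 1)*(m + 4)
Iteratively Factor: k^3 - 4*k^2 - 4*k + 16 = (k - 4)*(k^2 - 4) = (k - 4)*(k + 2)*(k - 2)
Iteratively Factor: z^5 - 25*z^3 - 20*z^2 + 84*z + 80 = (z - 2)*(z^4 + 2*z^3 - 21*z^2 - 62*z - 40) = (z - 5)*(z - 2)*(z^3 + 7*z^2 + 14*z + 8) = (z - 5)*(z - 2)*(z + 2)*(z^2 + 5*z + 4) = (z - 5)*(z - 2)*(z + 1)*(z + 2)*(z + 4)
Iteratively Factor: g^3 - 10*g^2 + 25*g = (g - 5)*(g^2 - 5*g) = (g - 5)^2*(g)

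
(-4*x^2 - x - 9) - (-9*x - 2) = -4*x^2 + 8*x - 7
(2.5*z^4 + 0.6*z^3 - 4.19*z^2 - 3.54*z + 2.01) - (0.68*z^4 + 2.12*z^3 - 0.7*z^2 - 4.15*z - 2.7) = 1.82*z^4 - 1.52*z^3 - 3.49*z^2 + 0.61*z + 4.71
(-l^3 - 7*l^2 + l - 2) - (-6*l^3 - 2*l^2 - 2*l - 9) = 5*l^3 - 5*l^2 + 3*l + 7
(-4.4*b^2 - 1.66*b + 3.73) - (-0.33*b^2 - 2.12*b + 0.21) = -4.07*b^2 + 0.46*b + 3.52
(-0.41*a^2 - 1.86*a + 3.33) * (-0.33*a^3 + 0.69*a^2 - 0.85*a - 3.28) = 0.1353*a^5 + 0.3309*a^4 - 2.0338*a^3 + 5.2235*a^2 + 3.2703*a - 10.9224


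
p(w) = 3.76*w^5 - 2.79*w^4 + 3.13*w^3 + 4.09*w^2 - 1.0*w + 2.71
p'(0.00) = -1.00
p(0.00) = 2.71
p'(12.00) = 372001.64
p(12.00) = 883743.19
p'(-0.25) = -2.21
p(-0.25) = 3.15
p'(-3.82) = 4730.10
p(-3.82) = -3760.83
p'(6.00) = 22340.36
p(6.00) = 26441.95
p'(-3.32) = 2767.81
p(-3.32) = -1919.02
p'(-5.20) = 15525.39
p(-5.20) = -16657.21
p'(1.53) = 96.55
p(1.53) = 38.20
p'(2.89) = 1143.13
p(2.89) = 672.92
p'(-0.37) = -1.82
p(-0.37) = 3.40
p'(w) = 18.8*w^4 - 11.16*w^3 + 9.39*w^2 + 8.18*w - 1.0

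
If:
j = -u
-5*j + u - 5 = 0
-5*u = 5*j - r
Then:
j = -5/6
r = 0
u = 5/6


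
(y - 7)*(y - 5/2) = y^2 - 19*y/2 + 35/2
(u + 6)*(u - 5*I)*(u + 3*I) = u^3 + 6*u^2 - 2*I*u^2 + 15*u - 12*I*u + 90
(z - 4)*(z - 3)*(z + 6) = z^3 - z^2 - 30*z + 72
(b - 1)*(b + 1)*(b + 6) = b^3 + 6*b^2 - b - 6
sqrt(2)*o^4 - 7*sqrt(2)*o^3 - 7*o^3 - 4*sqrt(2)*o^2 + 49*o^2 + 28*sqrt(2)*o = o*(o - 7)*(o - 4*sqrt(2))*(sqrt(2)*o + 1)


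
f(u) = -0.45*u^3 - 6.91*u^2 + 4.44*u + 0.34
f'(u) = -1.35*u^2 - 13.82*u + 4.44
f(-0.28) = -1.44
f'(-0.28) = 8.20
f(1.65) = -13.17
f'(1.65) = -22.04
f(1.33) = -7.04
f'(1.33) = -16.33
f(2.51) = -39.17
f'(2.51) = -38.75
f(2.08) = -24.37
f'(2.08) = -30.15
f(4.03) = -123.44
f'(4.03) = -73.18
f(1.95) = -20.61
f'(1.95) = -27.64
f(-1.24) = -14.93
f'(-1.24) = 19.50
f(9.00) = -847.46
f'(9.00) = -229.29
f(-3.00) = -63.02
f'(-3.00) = 33.75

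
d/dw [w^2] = 2*w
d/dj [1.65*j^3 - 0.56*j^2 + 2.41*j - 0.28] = 4.95*j^2 - 1.12*j + 2.41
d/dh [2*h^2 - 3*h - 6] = 4*h - 3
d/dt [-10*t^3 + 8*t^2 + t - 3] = -30*t^2 + 16*t + 1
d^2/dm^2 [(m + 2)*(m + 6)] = 2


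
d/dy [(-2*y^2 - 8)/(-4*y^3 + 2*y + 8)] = (-2*y*(-2*y^3 + y + 4) - (y^2 + 4)*(6*y^2 - 1))/(-2*y^3 + y + 4)^2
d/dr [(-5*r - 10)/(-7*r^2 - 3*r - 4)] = 5*(7*r^2 + 3*r - (r + 2)*(14*r + 3) + 4)/(7*r^2 + 3*r + 4)^2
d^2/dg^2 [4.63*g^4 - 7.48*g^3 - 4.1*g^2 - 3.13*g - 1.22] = 55.56*g^2 - 44.88*g - 8.2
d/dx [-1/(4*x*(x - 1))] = (2*x - 1)/(4*x^2*(x - 1)^2)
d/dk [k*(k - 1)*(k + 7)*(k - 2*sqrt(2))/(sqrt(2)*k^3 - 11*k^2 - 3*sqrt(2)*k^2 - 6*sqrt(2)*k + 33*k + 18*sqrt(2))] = (sqrt(2)*k^6 - 22*k^5 - 6*sqrt(2)*k^5 - 7*sqrt(2)*k^4 + 69*k^4 - 132*sqrt(2)*k^3 + 388*k^3 - 219*k^2 + 124*sqrt(2)*k^2 - 864*k - 252*sqrt(2)*k + 504)/(2*k^6 - 22*sqrt(2)*k^5 - 12*k^5 + 115*k^4 + 132*sqrt(2)*k^4 - 582*k^3 - 66*sqrt(2)*k^3 - 792*sqrt(2)*k^2 + 945*k^2 - 432*k + 1188*sqrt(2)*k + 648)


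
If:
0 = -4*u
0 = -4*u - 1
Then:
No Solution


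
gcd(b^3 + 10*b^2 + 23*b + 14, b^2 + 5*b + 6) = b + 2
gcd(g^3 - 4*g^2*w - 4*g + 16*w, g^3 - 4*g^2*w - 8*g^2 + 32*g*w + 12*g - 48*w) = -g^2 + 4*g*w + 2*g - 8*w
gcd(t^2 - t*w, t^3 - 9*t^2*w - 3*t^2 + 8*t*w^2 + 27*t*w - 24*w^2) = t - w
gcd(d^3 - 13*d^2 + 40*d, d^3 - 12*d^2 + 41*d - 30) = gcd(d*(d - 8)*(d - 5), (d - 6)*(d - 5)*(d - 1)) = d - 5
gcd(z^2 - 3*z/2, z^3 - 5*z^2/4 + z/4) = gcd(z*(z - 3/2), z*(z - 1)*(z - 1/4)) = z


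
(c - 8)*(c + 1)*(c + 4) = c^3 - 3*c^2 - 36*c - 32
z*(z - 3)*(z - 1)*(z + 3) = z^4 - z^3 - 9*z^2 + 9*z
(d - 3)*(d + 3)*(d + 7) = d^3 + 7*d^2 - 9*d - 63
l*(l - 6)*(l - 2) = l^3 - 8*l^2 + 12*l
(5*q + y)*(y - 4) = 5*q*y - 20*q + y^2 - 4*y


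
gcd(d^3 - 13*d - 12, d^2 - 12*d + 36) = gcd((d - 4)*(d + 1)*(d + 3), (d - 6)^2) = 1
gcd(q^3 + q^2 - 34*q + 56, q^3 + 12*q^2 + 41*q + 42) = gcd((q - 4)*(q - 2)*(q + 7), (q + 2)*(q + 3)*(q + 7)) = q + 7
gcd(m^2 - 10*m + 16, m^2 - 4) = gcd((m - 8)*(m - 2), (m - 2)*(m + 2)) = m - 2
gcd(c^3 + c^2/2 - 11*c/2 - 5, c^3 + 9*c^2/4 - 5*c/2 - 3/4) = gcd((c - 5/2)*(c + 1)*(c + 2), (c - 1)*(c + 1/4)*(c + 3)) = 1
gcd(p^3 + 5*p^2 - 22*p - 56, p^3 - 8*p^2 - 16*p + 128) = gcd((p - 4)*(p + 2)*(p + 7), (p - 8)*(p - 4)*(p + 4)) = p - 4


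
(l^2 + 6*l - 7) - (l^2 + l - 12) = 5*l + 5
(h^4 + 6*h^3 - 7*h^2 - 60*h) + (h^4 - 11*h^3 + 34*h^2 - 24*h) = 2*h^4 - 5*h^3 + 27*h^2 - 84*h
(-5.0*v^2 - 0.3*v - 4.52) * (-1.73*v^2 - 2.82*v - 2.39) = 8.65*v^4 + 14.619*v^3 + 20.6156*v^2 + 13.4634*v + 10.8028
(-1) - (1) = -2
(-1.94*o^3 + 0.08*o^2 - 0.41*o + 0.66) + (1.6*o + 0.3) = -1.94*o^3 + 0.08*o^2 + 1.19*o + 0.96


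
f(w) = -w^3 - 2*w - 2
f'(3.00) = -29.00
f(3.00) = -35.00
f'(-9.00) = -245.00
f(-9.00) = 745.00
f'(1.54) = -9.11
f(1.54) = -8.73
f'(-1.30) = -7.07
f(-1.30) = 2.80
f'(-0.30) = -2.27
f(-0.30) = -1.37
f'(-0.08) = -2.02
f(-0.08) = -1.84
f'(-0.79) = -3.87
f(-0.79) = 0.07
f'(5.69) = -99.13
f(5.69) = -197.60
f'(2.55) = -21.51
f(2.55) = -23.68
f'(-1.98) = -13.76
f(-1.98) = 9.72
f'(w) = -3*w^2 - 2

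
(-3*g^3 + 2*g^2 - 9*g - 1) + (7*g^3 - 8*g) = 4*g^3 + 2*g^2 - 17*g - 1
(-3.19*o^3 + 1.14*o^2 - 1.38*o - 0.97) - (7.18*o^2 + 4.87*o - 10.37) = -3.19*o^3 - 6.04*o^2 - 6.25*o + 9.4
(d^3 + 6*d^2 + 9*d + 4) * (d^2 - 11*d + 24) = d^5 - 5*d^4 - 33*d^3 + 49*d^2 + 172*d + 96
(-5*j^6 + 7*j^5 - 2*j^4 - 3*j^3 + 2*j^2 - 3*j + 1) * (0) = 0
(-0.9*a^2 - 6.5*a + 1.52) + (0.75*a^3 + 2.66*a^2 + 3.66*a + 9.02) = 0.75*a^3 + 1.76*a^2 - 2.84*a + 10.54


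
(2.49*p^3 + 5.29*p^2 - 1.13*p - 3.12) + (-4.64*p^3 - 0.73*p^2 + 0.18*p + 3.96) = -2.15*p^3 + 4.56*p^2 - 0.95*p + 0.84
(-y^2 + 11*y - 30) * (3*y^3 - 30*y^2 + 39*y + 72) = -3*y^5 + 63*y^4 - 459*y^3 + 1257*y^2 - 378*y - 2160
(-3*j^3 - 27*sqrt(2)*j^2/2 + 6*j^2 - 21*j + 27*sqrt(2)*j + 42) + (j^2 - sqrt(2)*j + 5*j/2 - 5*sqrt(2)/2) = -3*j^3 - 27*sqrt(2)*j^2/2 + 7*j^2 - 37*j/2 + 26*sqrt(2)*j - 5*sqrt(2)/2 + 42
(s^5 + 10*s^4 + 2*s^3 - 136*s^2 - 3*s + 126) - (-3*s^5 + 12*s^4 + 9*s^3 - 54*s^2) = 4*s^5 - 2*s^4 - 7*s^3 - 82*s^2 - 3*s + 126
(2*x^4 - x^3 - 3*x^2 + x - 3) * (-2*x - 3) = -4*x^5 - 4*x^4 + 9*x^3 + 7*x^2 + 3*x + 9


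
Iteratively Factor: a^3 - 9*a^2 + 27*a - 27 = (a - 3)*(a^2 - 6*a + 9) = (a - 3)^2*(a - 3)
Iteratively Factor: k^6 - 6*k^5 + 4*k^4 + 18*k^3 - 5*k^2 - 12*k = (k - 1)*(k^5 - 5*k^4 - k^3 + 17*k^2 + 12*k) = (k - 3)*(k - 1)*(k^4 - 2*k^3 - 7*k^2 - 4*k) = k*(k - 3)*(k - 1)*(k^3 - 2*k^2 - 7*k - 4) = k*(k - 3)*(k - 1)*(k + 1)*(k^2 - 3*k - 4) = k*(k - 3)*(k - 1)*(k + 1)^2*(k - 4)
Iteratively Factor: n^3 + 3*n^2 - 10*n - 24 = (n + 2)*(n^2 + n - 12) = (n + 2)*(n + 4)*(n - 3)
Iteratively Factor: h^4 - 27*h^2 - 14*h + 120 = (h - 5)*(h^3 + 5*h^2 - 2*h - 24) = (h - 5)*(h - 2)*(h^2 + 7*h + 12) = (h - 5)*(h - 2)*(h + 3)*(h + 4)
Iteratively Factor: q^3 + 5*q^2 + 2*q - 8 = (q + 2)*(q^2 + 3*q - 4) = (q - 1)*(q + 2)*(q + 4)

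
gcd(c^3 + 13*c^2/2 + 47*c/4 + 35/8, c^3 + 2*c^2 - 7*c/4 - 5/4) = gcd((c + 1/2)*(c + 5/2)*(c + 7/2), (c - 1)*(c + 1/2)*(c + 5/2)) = c^2 + 3*c + 5/4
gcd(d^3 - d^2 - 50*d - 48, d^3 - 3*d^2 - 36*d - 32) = d^2 - 7*d - 8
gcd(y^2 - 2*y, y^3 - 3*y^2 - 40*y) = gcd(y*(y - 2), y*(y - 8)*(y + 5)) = y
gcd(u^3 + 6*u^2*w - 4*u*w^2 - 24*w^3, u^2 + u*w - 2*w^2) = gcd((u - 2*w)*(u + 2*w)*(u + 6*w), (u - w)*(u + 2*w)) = u + 2*w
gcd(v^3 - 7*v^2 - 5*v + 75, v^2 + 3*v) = v + 3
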